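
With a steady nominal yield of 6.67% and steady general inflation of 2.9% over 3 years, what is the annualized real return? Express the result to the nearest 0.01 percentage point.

3.66%

With constant rates the annual real return is the same each year: (1+6.67%)/(1+2.9%) − 1 = 0.03664.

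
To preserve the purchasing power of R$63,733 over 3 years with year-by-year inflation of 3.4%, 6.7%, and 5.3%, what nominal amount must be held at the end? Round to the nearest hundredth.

R$74,041.92

Cumulative price-level factor: 1.034 × 1.067 × 1.053 = 1.161751734.
The nominal amount required is R$63,733 scaled up by that factor.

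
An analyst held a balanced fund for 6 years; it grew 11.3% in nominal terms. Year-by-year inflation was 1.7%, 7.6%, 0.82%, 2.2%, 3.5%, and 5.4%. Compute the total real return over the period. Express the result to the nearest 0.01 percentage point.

-9.51%

Cumulative inflation factor: 1.017 × 1.076 × 1.0082 × 1.022 × 1.035 × 1.054 ≈ 1.23002.
Nominal growth factor: 1.11300. Real growth factor = 1.11300 / 1.23002 ≈ 0.90486.
Total real return ≈ -9.5136%.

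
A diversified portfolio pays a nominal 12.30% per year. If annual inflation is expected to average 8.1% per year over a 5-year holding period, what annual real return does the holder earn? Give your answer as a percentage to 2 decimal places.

3.89%

With constant rates the annual real return is the same each year: (1+12.30%)/(1+8.1%) − 1 = 0.03885.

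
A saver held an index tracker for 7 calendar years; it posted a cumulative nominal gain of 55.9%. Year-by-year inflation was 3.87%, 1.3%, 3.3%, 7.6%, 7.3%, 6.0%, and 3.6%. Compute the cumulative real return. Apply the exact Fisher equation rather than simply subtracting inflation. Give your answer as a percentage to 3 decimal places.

Cumulative inflation factor: 1.0387 × 1.013 × 1.033 × 1.076 × 1.073 × 1.060 × 1.036 ≈ 1.37809.
Nominal growth factor: 1.55900. Real growth factor = 1.55900 / 1.37809 ≈ 1.13128.
Total real return ≈ 13.1276%.

13.128%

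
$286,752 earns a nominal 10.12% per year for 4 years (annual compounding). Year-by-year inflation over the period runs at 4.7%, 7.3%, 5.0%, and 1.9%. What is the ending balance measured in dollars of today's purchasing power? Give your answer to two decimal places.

Nominal value at maturity: $286,752 × (1 + 10.12%)^4 ≈ $421,668.60.
Price-level factor over 4 years: 1.047 × 1.073 × 1.050 × 1.019 ≈ 1.2020149985.
Dividing the nominal maturity value by the price-level factor gives the value in today's money.

$350,801.45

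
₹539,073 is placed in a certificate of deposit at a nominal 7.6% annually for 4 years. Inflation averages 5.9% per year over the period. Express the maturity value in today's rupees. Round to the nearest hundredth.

₹574,530.15

Nominal value at maturity: ₹539,073 × (1 + 7.6%)^4 ≈ ₹722,597.85.
Price-level factor over 4 years: (1 + 5.9%)^4 ≈ 1.2577196334.
The maturity value deflated by that factor is the answer in today's purchasing power.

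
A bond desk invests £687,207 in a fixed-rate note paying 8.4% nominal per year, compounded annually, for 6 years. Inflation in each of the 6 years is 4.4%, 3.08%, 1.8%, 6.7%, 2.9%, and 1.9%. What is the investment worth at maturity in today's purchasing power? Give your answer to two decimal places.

Nominal value at maturity: £687,207 × (1 + 8.4%)^6 ≈ £1,114,970.22.
Price-level factor over 6 years: 1.044 × 1.0308 × 1.018 × 1.067 × 1.029 × 1.019 ≈ 1.2256787728.
Dividing the nominal maturity value by the price-level factor gives the value in today's money.

£909,675.72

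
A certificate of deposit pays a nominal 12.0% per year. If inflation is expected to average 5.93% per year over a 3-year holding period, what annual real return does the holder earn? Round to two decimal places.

With constant rates the annual real return is the same each year: (1+12.0%)/(1+5.93%) − 1 = 0.05730.

5.73%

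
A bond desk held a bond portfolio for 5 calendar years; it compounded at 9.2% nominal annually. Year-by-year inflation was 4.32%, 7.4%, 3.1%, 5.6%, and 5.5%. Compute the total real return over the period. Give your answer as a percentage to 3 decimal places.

20.661%

Cumulative inflation factor: 1.0432 × 1.074 × 1.031 × 1.056 × 1.055 ≈ 1.28691.
Nominal growth factor: 1.55279. Real growth factor = 1.55279 / 1.28691 ≈ 1.20661.
Total real return ≈ 20.6608%.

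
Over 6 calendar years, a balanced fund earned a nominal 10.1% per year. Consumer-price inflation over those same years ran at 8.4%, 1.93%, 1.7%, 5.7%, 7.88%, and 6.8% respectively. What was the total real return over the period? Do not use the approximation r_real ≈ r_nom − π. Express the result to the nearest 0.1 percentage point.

30.2%

Cumulative inflation factor: 1.084 × 1.0193 × 1.017 × 1.057 × 1.0788 × 1.068 ≈ 1.36848.
Nominal growth factor: 1.78125. Real growth factor = 1.78125 / 1.36848 ≈ 1.30162.
Total real return ≈ 30.1621%.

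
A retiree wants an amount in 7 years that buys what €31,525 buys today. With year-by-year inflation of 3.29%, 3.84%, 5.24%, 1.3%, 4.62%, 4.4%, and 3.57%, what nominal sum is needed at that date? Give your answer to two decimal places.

Cumulative price-level factor: 1.0329 × 1.0384 × 1.0524 × 1.013 × 1.0462 × 1.044 × 1.0357 ≈ 1.2934880841.
The nominal amount required is €31,525 scaled up by that factor.

€40,777.21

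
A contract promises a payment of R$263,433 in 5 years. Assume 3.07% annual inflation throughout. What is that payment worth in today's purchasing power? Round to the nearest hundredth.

Price-level factor over 5 years: (1 + 3.07%)^5 ≈ 1.1632187131.
Purchasing power today: R$263,433 divided by that factor.

R$226,469.02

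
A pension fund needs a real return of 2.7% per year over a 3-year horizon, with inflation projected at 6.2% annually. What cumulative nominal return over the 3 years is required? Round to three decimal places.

Required annual nominal rate: (1+2.7%)(1+6.2%) − 1 = 9.0674%.
Cumulative over 3 years: (1 + 0.090674)^3 − 1 ≈ 0.29743.

29.743%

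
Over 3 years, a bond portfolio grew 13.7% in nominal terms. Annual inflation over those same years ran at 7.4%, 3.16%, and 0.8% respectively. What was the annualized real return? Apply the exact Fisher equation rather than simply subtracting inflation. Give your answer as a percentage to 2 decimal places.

Cumulative inflation factor: 1.074 × 1.0316 × 1.008 ≈ 1.11680.
Nominal growth factor: 1.13700. Real growth factor = 1.13700 / 1.11680 ≈ 1.01809.
Annualized: 1.01809^(1/3) − 1 ≈ 0.00599.

0.60%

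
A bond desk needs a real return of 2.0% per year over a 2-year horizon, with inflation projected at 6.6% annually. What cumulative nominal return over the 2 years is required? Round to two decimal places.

Required annual nominal rate: (1+2.0%)(1+6.6%) − 1 = 8.732%.
Cumulative over 2 years: (1 + 0.08732)^2 − 1 ≈ 0.18226.

18.23%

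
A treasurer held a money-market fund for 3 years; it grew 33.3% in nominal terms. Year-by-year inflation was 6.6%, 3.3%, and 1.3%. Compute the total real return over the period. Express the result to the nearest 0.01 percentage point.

19.50%

Cumulative inflation factor: 1.066 × 1.033 × 1.013 ≈ 1.11549.
Nominal growth factor: 1.33300. Real growth factor = 1.33300 / 1.11549 ≈ 1.19499.
Total real return ≈ 19.4987%.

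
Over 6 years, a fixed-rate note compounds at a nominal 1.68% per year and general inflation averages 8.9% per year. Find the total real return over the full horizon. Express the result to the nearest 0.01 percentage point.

The annual real rate is (1+1.68%)/(1+8.9%) − 1 = -6.6299%.
Compounded over 6 years: (1 + -0.066299)^6 − 1 ≈ -0.33741.

-33.74%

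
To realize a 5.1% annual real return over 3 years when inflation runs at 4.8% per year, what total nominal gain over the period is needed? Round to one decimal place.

Required annual nominal rate: (1+5.1%)(1+4.8%) − 1 = 10.1448%.
Cumulative over 3 years: (1 + 0.101448)^3 − 1 ≈ 0.33626.

33.6%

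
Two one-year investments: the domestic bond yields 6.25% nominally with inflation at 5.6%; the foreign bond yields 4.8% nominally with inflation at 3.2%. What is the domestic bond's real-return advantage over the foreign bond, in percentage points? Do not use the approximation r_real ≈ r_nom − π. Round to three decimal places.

The domestic bond real return: 1.0625/1.056 − 1 = 0.6155%.
The foreign bond real return: 1.048/1.032 − 1 = 1.5504%.
Difference: 0.6155 − 1.5504 = -0.9349 pp.

-0.935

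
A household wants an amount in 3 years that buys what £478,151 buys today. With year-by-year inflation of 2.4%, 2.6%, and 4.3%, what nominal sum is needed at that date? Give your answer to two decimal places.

£523,958.26

Cumulative price-level factor: 1.024 × 1.026 × 1.043 = 1.095800832.
The nominal amount required is £478,151 scaled up by that factor.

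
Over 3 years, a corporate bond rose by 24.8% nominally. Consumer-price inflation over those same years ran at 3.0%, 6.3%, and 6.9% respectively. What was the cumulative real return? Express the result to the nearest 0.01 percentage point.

Cumulative inflation factor: 1.030 × 1.063 × 1.069 ≈ 1.17044.
Nominal growth factor: 1.24800. Real growth factor = 1.24800 / 1.17044 ≈ 1.06627.
Total real return ≈ 6.6268%.

6.63%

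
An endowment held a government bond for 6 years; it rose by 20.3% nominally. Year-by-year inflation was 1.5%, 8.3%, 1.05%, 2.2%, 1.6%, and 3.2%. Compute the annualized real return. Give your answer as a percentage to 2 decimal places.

0.18%

Cumulative inflation factor: 1.015 × 1.083 × 1.0105 × 1.022 × 1.016 × 1.032 ≈ 1.19030.
Nominal growth factor: 1.20300. Real growth factor = 1.20300 / 1.19030 ≈ 1.01067.
Annualized: 1.01067^(1/6) − 1 ≈ 0.00177.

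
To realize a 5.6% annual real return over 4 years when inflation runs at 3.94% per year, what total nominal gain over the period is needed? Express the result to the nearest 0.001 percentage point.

45.140%

Required annual nominal rate: (1+5.6%)(1+3.94%) − 1 = 9.76064%.
Cumulative over 4 years: (1 + 0.0976064)^4 − 1 ≈ 0.45140.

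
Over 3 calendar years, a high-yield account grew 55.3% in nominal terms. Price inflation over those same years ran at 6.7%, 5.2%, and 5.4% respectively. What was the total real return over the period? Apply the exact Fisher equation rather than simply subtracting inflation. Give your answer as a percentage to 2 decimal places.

Cumulative inflation factor: 1.067 × 1.052 × 1.054 ≈ 1.18310.
Nominal growth factor: 1.55300. Real growth factor = 1.55300 / 1.18310 ≈ 1.31266.
Total real return ≈ 31.2655%.

31.27%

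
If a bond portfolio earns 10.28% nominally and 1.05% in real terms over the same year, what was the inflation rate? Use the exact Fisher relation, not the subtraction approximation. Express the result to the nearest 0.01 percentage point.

From (1+r_nom) = (1+r_real)(1+π), we get 1+π = (1 + 10.28%)/(1 + 1.05%) = 1.1028/1.0105 ≈ 1.09134.
So π ≈ 9.1341%.

9.13%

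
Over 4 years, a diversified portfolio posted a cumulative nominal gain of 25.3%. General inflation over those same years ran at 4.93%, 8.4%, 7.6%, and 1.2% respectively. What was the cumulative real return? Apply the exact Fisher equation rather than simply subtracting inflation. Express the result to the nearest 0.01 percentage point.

Cumulative inflation factor: 1.0493 × 1.084 × 1.076 × 1.012 ≈ 1.23857.
Nominal growth factor: 1.25300. Real growth factor = 1.25300 / 1.23857 ≈ 1.01165.
Total real return ≈ 1.1648%.

1.16%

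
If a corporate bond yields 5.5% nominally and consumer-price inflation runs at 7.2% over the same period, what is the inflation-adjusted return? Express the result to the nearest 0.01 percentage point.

Real return via the Fisher equation: (1 + 5.5%)/(1 + 7.2%) − 1 = 1.055/1.072 − 1 ≈ -0.01586.

-1.59%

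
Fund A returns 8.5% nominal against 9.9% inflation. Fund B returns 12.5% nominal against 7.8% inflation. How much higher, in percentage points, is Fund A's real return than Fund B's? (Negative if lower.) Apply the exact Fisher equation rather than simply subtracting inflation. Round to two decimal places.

-5.63

Fund A real return: 1.085/1.099 − 1 = -1.274%.
Fund B real return: 1.125/1.078 − 1 = 4.360%.
Difference: -1.274 − 4.360 = -5.634 pp.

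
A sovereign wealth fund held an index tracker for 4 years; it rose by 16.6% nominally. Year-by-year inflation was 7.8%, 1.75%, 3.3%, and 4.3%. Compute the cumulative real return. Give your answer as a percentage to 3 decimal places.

-1.336%

Cumulative inflation factor: 1.078 × 1.0175 × 1.033 × 1.043 ≈ 1.18178.
Nominal growth factor: 1.16600. Real growth factor = 1.16600 / 1.18178 ≈ 0.98664.
Total real return ≈ -1.3355%.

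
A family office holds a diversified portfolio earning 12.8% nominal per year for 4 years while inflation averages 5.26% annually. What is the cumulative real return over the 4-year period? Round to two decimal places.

31.88%

The annual real rate is (1+12.8%)/(1+5.26%) − 1 = 7.1632%.
Compounded over 4 years: (1 + 0.071632)^4 − 1 ≈ 0.31881.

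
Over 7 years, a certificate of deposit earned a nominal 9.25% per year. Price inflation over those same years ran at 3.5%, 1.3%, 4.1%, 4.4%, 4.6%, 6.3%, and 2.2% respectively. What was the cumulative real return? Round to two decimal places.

Cumulative inflation factor: 1.035 × 1.013 × 1.041 × 1.044 × 1.046 × 1.063 × 1.022 ≈ 1.29484.
Nominal growth factor: 1.85759. Real growth factor = 1.85759 / 1.29484 ≈ 1.43461.
Total real return ≈ 43.4608%.

43.46%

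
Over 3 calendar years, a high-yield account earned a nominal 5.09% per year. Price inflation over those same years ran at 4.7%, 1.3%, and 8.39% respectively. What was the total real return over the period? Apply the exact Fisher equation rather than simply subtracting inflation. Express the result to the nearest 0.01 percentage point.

Cumulative inflation factor: 1.047 × 1.013 × 1.0839 ≈ 1.14960.
Nominal growth factor: 1.16060. Real growth factor = 1.16060 / 1.14960 ≈ 1.00958.
Total real return ≈ 0.9576%.

0.96%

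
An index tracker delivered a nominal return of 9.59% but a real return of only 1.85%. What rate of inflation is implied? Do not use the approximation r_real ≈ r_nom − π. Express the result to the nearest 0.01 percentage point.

7.60%

From (1+r_nom) = (1+r_real)(1+π), we get 1+π = (1 + 9.59%)/(1 + 1.85%) = 1.0959/1.0185 ≈ 1.07599.
So π ≈ 7.5994%.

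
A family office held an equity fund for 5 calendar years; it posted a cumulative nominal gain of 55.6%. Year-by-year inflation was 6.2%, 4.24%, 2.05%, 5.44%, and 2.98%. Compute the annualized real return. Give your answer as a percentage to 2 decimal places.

Cumulative inflation factor: 1.062 × 1.0424 × 1.0205 × 1.0544 × 1.0298 ≈ 1.22668.
Nominal growth factor: 1.55600. Real growth factor = 1.55600 / 1.22668 ≈ 1.26847.
Annualized: 1.26847^(1/5) − 1 ≈ 0.04871.

4.87%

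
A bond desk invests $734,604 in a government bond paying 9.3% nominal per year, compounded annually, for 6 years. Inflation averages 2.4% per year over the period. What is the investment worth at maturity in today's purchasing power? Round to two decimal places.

Nominal value at maturity: $734,604 × (1 + 9.3%)^6 ≈ $1,252,489.98.
Price-level factor over 6 years: (1 + 2.4%)^6 ≈ 1.1529215046.
Dividing the nominal maturity value by the price-level factor gives the value in today's money.

$1,086,361.89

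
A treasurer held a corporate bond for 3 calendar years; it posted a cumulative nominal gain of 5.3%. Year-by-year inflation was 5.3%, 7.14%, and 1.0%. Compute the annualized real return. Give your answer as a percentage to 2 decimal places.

-2.60%

Cumulative inflation factor: 1.053 × 1.0714 × 1.010 ≈ 1.13947.
Nominal growth factor: 1.05300. Real growth factor = 1.05300 / 1.13947 ≈ 0.92412.
Annualized: 0.92412^(1/3) − 1 ≈ -0.02596.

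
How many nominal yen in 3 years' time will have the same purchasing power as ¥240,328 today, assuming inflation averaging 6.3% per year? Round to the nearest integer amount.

¥288,672

Cumulative price-level factor: (1+6.3%)^3 = 1.201157047.
The nominal amount required is ¥240,328 scaled up by that factor.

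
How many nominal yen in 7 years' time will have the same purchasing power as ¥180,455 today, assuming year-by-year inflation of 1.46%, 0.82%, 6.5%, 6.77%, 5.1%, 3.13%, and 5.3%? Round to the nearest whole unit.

Cumulative price-level factor: 1.0146 × 1.0082 × 1.065 × 1.0677 × 1.051 × 1.0313 × 1.053 ≈ 1.3275671778.
Multiplying ¥180,455 by the price-level factor gives the future nominal sum.

¥239,566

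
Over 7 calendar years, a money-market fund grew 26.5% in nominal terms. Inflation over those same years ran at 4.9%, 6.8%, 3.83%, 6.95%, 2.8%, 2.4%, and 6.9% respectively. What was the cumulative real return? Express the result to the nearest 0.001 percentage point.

-9.641%

Cumulative inflation factor: 1.049 × 1.068 × 1.0383 × 1.0695 × 1.028 × 1.024 × 1.069 ≈ 1.39998.
Nominal growth factor: 1.26500. Real growth factor = 1.26500 / 1.39998 ≈ 0.90359.
Total real return ≈ -9.6414%.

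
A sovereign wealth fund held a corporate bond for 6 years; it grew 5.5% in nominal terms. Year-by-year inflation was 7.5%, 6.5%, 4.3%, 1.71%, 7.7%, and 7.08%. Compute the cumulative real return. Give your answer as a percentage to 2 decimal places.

-24.68%

Cumulative inflation factor: 1.075 × 1.065 × 1.043 × 1.0171 × 1.077 × 1.0708 ≈ 1.40065.
Nominal growth factor: 1.05500. Real growth factor = 1.05500 / 1.40065 ≈ 0.75322.
Total real return ≈ -24.6779%.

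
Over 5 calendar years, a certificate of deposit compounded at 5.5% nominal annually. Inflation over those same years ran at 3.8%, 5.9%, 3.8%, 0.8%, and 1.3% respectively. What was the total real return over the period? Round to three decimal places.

Cumulative inflation factor: 1.038 × 1.059 × 1.038 × 1.008 × 1.013 ≈ 1.16509.
Nominal growth factor: 1.30696. Real growth factor = 1.30696 / 1.16509 ≈ 1.12176.
Total real return ≈ 12.1764%.

12.176%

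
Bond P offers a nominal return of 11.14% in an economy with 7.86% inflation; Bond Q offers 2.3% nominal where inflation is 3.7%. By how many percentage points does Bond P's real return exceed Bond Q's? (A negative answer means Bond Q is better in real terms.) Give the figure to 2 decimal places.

Bond P real return: 1.1114/1.0786 − 1 = 3.041%.
Bond Q real return: 1.023/1.037 − 1 = -1.350%.
Difference: 3.041 − (-1.350) = 4.391 pp.

4.39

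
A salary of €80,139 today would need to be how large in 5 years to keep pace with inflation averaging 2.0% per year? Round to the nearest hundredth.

€88,479.93

Cumulative price-level factor: (1+2.0%)^5 = 1.1040808032.
Multiplying €80,139 by the price-level factor gives the future nominal sum.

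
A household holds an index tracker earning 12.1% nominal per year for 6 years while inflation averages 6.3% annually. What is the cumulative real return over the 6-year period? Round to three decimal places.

The annual real rate is (1+12.1%)/(1+6.3%) − 1 = 5.4563%.
Compounded over 6 years: (1 + 0.054563)^6 − 1 ≈ 0.37542.

37.542%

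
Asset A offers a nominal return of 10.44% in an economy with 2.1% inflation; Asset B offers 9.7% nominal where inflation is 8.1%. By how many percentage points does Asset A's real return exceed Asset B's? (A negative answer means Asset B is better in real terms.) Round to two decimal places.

Asset A real return: 1.1044/1.021 − 1 = 8.168%.
Asset B real return: 1.097/1.081 − 1 = 1.480%.
Difference: 8.168 − 1.480 = 6.688 pp.

6.69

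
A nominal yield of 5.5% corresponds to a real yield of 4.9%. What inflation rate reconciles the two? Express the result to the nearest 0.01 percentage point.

From (1+r_nom) = (1+r_real)(1+π), we get 1+π = (1 + 5.5%)/(1 + 4.9%) = 1.055/1.049 ≈ 1.00572.
So π ≈ 0.5720%.

0.57%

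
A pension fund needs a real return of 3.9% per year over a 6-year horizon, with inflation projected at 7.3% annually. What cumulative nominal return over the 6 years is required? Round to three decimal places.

91.996%

Required annual nominal rate: (1+3.9%)(1+7.3%) − 1 = 11.4847%.
Cumulative over 6 years: (1 + 0.114847)^6 − 1 ≈ 0.91996.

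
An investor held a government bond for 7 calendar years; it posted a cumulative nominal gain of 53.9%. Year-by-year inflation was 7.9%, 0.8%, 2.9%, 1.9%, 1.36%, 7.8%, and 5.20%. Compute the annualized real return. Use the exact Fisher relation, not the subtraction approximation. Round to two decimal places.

Cumulative inflation factor: 1.079 × 1.008 × 1.029 × 1.019 × 1.0136 × 1.078 × 1.0520 ≈ 1.31091.
Nominal growth factor: 1.53900. Real growth factor = 1.53900 / 1.31091 ≈ 1.17399.
Annualized: 1.17399^(1/7) − 1 ≈ 0.02318.

2.32%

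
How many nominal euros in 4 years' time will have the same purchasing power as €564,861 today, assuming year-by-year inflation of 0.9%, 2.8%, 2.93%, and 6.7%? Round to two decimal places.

Cumulative price-level factor: 1.009 × 1.028 × 1.0293 × 1.067 ≈ 1.1391755970.
Multiplying €564,861 by the price-level factor gives the future nominal sum.

€643,475.87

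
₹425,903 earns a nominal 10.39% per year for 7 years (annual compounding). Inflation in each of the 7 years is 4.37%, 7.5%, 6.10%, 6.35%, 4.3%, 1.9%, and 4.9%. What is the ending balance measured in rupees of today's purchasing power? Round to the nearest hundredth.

Nominal value at maturity: ₹425,903 × (1 + 10.39%)^7 ≈ ₹850,783.06.
Price-level factor over 7 years: 1.0437 × 1.075 × 1.0610 × 1.0635 × 1.043 × 1.019 × 1.049 ≈ 1.4114679024.
Dividing the nominal maturity value by the price-level factor gives the value in today's money.

₹602,764.72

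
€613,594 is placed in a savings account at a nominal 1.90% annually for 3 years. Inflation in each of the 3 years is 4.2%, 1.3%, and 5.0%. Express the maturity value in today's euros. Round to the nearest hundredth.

Nominal value at maturity: €613,594 × (1 + 1.90%)^3 ≈ €649,237.59.
Price-level factor over 3 years: 1.042 × 1.013 × 1.050 = 1.1083233.
Dividing the nominal maturity value by the price-level factor gives the value in today's money.

€585,783.58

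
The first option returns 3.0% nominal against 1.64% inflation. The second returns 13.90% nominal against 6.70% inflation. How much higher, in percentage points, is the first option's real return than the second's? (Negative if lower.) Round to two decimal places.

-5.41

The first option real return: 1.030/1.0164 − 1 = 1.338%.
The second real return: 1.1390/1.0670 − 1 = 6.748%.
Difference: 1.338 − 6.748 = -5.410 pp.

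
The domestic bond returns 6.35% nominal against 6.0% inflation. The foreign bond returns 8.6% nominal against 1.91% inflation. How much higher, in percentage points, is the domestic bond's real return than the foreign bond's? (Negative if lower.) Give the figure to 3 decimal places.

-6.234

The domestic bond real return: 1.0635/1.060 − 1 = 0.3302%.
The foreign bond real return: 1.086/1.0191 − 1 = 6.5646%.
Difference: 0.3302 − 6.5646 = -6.2344 pp.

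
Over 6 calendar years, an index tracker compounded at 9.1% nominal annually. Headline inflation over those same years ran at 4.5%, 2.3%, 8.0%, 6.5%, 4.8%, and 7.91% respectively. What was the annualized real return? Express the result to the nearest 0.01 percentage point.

3.27%

Cumulative inflation factor: 1.045 × 1.023 × 1.080 × 1.065 × 1.048 × 1.0791 ≈ 1.39056.
Nominal growth factor: 1.68635. Real growth factor = 1.68635 / 1.39056 ≈ 1.21272.
Annualized: 1.21272^(1/6) − 1 ≈ 0.03267.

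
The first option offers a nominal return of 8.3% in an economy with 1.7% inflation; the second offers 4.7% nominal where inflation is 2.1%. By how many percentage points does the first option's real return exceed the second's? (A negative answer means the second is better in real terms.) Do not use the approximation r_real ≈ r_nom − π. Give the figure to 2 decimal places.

The first option real return: 1.083/1.017 − 1 = 6.490%.
The second real return: 1.047/1.021 − 1 = 2.547%.
Difference: 6.490 − 2.547 = 3.943 pp.

3.94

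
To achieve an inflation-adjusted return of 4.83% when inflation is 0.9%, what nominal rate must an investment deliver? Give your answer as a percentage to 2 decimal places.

5.77%

By the Fisher equation, 1 + r_nom = (1 + 4.83%)(1 + 0.9%) = 1.0483 × 1.009 = 1.0577347.
So r_nom = 5.77347%.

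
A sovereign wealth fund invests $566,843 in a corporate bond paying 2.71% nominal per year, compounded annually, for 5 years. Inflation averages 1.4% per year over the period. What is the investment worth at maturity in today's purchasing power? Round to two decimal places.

Nominal value at maturity: $566,843 × (1 + 2.71%)^5 ≈ $647,927.53.
Price-level factor over 5 years: (1 + 1.4%)^5 ≈ 1.0719876326.
The maturity value deflated by that factor is the answer in today's purchasing power.

$604,416.98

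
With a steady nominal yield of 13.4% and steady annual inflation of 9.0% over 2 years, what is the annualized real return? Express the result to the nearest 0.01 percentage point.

With constant rates the annual real return is the same each year: (1+13.4%)/(1+9.0%) − 1 = 0.04037.

4.04%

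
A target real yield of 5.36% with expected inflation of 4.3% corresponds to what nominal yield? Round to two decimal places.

9.89%

By the Fisher equation, 1 + r_nom = (1 + 5.36%)(1 + 4.3%) = 1.0536 × 1.043 = 1.0989048.
So r_nom = 9.89048%.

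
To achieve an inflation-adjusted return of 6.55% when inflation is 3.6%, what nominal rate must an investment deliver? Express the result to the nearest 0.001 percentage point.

By the Fisher equation, 1 + r_nom = (1 + 6.55%)(1 + 3.6%) = 1.0655 × 1.036 = 1.103858.
So r_nom = 10.3858%.

10.386%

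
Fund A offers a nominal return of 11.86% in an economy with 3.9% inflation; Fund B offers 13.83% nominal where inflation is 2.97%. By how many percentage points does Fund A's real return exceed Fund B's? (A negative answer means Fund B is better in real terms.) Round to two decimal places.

-2.89

Fund A real return: 1.1186/1.039 − 1 = 7.661%.
Fund B real return: 1.1383/1.0297 − 1 = 10.547%.
Difference: 7.661 − 10.547 = -2.886 pp.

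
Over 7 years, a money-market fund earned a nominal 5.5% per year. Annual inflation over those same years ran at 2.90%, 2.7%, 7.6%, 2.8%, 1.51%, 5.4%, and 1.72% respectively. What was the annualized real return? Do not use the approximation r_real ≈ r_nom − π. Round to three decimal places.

1.934%

Cumulative inflation factor: 1.0290 × 1.027 × 1.076 × 1.028 × 1.0151 × 1.054 × 1.0172 ≈ 1.27218.
Nominal growth factor: 1.45468. Real growth factor = 1.45468 / 1.27218 ≈ 1.14346.
Annualized: 1.14346^(1/7) − 1 ≈ 0.01934.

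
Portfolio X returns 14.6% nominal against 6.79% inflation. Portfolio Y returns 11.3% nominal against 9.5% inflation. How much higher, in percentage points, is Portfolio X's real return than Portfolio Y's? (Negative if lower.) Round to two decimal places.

Portfolio X real return: 1.146/1.0679 − 1 = 7.313%.
Portfolio Y real return: 1.113/1.095 − 1 = 1.644%.
Difference: 7.313 − 1.644 = 5.669 pp.

5.67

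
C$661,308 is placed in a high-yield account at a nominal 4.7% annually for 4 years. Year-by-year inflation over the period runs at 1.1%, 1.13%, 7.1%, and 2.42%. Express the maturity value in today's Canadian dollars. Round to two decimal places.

C$708,573.81

Nominal value at maturity: C$661,308 × (1 + 4.7%)^4 ≈ C$794,676.74.
Price-level factor over 4 years: 1.011 × 1.0113 × 1.071 × 1.0242 ≈ 1.1215158228.
Dividing the nominal maturity value by the price-level factor gives the value in today's money.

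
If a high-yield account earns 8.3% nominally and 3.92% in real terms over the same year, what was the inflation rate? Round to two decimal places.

4.21%

From (1+r_nom) = (1+r_real)(1+π), we get 1+π = (1 + 8.3%)/(1 + 3.92%) = 1.083/1.0392 ≈ 1.04215.
So π ≈ 4.2148%.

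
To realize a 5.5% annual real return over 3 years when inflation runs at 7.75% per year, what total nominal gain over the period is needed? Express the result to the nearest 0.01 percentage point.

46.90%

Required annual nominal rate: (1+5.5%)(1+7.75%) − 1 = 13.67625%.
Cumulative over 3 years: (1 + 0.1367625)^3 − 1 ≈ 0.46896.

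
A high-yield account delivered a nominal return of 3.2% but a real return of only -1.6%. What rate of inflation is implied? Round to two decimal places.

4.88%

From (1+r_nom) = (1+r_real)(1+π), we get 1+π = (1 + 3.2%)/(1 − 1.6%) = 1.032/0.984 ≈ 1.04878.
So π ≈ 4.8780%.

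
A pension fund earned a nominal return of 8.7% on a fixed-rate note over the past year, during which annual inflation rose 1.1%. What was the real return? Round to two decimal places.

Real return via the Fisher equation: (1 + 8.7%)/(1 + 1.1%) − 1 = 1.087/1.011 − 1 ≈ 0.07517.

7.52%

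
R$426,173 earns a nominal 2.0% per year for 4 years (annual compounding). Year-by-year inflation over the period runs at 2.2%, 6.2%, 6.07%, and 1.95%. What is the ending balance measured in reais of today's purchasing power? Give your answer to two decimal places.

R$393,035.16

Nominal value at maturity: R$426,173 × (1 + 2.0%)^4 ≈ R$461,303.36.
Price-level factor over 4 years: 1.022 × 1.062 × 1.0607 × 1.0195 ≈ 1.1736948839.
Dividing the nominal maturity value by the price-level factor gives the value in today's money.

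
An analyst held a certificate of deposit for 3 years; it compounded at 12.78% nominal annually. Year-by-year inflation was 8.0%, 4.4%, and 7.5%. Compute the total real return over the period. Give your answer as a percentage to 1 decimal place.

18.3%

Cumulative inflation factor: 1.080 × 1.044 × 1.075 ≈ 1.21208.
Nominal growth factor: 1.43449. Real growth factor = 1.43449 / 1.21208 ≈ 1.18349.
Total real return ≈ 18.3487%.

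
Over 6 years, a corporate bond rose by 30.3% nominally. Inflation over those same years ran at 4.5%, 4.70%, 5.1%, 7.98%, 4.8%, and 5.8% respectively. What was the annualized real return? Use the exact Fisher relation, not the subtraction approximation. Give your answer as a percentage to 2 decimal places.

-0.91%

Cumulative inflation factor: 1.045 × 1.0470 × 1.051 × 1.0798 × 1.048 × 1.058 ≈ 1.37675.
Nominal growth factor: 1.30300. Real growth factor = 1.30300 / 1.37675 ≈ 0.94643.
Annualized: 0.94643^(1/6) − 1 ≈ -0.00913.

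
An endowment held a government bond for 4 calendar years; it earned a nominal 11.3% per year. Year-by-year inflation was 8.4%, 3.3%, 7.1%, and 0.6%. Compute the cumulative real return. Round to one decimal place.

Cumulative inflation factor: 1.084 × 1.033 × 1.071 × 1.006 ≈ 1.20647.
Nominal growth factor: 1.53455. Real growth factor = 1.53455 / 1.20647 ≈ 1.27193.
Total real return ≈ 27.1931%.

27.2%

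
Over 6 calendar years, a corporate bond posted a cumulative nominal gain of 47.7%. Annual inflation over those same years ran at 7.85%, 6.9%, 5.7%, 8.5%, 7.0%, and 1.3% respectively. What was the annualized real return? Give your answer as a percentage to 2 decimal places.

0.50%

Cumulative inflation factor: 1.0785 × 1.069 × 1.057 × 1.085 × 1.070 × 1.013 ≈ 1.43316.
Nominal growth factor: 1.47700. Real growth factor = 1.47700 / 1.43316 ≈ 1.03059.
Annualized: 1.03059^(1/6) − 1 ≈ 0.00503.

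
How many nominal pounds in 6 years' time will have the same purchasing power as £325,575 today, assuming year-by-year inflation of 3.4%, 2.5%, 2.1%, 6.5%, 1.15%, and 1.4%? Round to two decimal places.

Cumulative price-level factor: 1.034 × 1.025 × 1.021 × 1.065 × 1.0115 × 1.014 ≈ 1.1820166555.
Multiplying £325,575 by the price-level factor gives the future nominal sum.

£384,835.07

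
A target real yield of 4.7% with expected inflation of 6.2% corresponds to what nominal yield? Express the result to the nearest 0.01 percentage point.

By the Fisher equation, 1 + r_nom = (1 + 4.7%)(1 + 6.2%) = 1.047 × 1.062 = 1.111914.
So r_nom = 11.1914%.

11.19%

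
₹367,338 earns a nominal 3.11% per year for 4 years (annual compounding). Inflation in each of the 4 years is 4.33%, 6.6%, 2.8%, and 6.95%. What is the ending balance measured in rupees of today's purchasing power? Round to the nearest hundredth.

Nominal value at maturity: ₹367,338 × (1 + 3.11%)^4 ≈ ₹415,211.15.
Price-level factor over 4 years: 1.0433 × 1.066 × 1.028 × 1.0695 ≈ 1.2227574446.
The maturity value deflated by that factor is the answer in today's purchasing power.

₹339,569.51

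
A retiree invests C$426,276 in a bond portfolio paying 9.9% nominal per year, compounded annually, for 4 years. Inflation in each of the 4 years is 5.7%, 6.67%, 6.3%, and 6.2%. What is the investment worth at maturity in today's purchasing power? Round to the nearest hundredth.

Nominal value at maturity: C$426,276 × (1 + 9.9%)^4 ≈ C$621,844.29.
Price-level factor over 4 years: 1.057 × 1.0667 × 1.063 × 1.062 ≈ 1.2728436599.
The maturity value deflated by that factor is the answer in today's purchasing power.

C$488,547.27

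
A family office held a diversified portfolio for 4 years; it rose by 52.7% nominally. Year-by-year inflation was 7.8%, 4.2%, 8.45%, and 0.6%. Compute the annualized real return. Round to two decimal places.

5.65%

Cumulative inflation factor: 1.078 × 1.042 × 1.0845 × 1.006 ≈ 1.22550.
Nominal growth factor: 1.52700. Real growth factor = 1.52700 / 1.22550 ≈ 1.24602.
Annualized: 1.24602^(1/4) − 1 ≈ 0.05653.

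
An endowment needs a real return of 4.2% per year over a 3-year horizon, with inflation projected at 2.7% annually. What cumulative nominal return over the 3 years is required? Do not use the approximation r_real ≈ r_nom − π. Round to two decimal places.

Required annual nominal rate: (1+4.2%)(1+2.7%) − 1 = 7.0134%.
Cumulative over 3 years: (1 + 0.070134)^3 − 1 ≈ 0.22550.

22.55%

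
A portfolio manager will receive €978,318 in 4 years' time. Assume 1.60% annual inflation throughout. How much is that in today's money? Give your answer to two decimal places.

€918,132.19

Price-level factor over 4 years: (1 + 1.60%)^4 ≈ 1.0655524495.
Purchasing power today: €978,318 divided by that factor.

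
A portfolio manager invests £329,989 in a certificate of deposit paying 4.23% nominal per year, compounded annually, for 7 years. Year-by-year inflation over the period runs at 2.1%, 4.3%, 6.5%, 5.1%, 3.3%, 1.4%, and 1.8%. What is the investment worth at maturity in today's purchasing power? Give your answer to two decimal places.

£346,976.61

Nominal value at maturity: £329,989 × (1 + 4.23%)^7 ≈ £441,010.19.
Price-level factor over 7 years: 1.021 × 1.043 × 1.065 × 1.051 × 1.033 × 1.014 × 1.018 ≈ 1.2710084236.
The maturity value deflated by that factor is the answer in today's purchasing power.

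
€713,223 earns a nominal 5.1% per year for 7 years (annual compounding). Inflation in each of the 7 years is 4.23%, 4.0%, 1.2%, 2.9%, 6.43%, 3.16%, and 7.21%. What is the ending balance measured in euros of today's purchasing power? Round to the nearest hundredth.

Nominal value at maturity: €713,223 × (1 + 5.1%)^7 ≈ €1,010,286.04.
Price-level factor over 7 years: 1.0423 × 1.040 × 1.012 × 1.029 × 1.0643 × 1.0316 × 1.0721 ≈ 1.3287175031.
The maturity value deflated by that factor is the answer in today's purchasing power.

€760,346.75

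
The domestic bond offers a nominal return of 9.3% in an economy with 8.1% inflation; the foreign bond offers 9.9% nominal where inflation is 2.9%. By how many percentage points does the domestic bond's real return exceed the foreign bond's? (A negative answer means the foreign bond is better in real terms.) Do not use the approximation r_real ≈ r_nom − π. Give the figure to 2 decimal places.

-5.69

The domestic bond real return: 1.093/1.081 − 1 = 1.110%.
The foreign bond real return: 1.099/1.029 − 1 = 6.803%.
Difference: 1.110 − 6.803 = -5.693 pp.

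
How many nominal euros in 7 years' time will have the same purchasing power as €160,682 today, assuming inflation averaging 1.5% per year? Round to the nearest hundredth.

Cumulative price-level factor: (1+1.5%)^7 ≈ 1.1098449129.
The nominal amount required is €160,682 scaled up by that factor.

€178,332.10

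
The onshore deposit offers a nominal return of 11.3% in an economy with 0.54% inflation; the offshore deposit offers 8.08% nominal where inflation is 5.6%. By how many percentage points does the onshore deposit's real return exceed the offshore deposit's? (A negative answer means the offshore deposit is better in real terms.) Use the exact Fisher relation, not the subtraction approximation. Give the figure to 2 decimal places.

8.35

The onshore deposit real return: 1.113/1.0054 − 1 = 10.702%.
The offshore deposit real return: 1.0808/1.056 − 1 = 2.348%.
Difference: 10.702 − 2.348 = 8.354 pp.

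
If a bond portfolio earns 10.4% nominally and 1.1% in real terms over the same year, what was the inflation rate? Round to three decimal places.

9.199%

From (1+r_nom) = (1+r_real)(1+π), we get 1+π = (1 + 10.4%)/(1 + 1.1%) = 1.104/1.011 ≈ 1.09199.
So π ≈ 9.1988%.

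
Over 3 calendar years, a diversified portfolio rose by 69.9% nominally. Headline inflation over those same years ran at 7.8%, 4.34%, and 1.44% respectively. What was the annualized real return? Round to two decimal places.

14.19%

Cumulative inflation factor: 1.078 × 1.0434 × 1.0144 ≈ 1.14098.
Nominal growth factor: 1.69900. Real growth factor = 1.69900 / 1.14098 ≈ 1.48907.
Annualized: 1.48907^(1/3) − 1 ≈ 0.14193.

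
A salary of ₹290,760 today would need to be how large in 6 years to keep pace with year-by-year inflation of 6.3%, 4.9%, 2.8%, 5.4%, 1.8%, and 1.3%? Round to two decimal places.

₹362,271.66

Cumulative price-level factor: 1.063 × 1.049 × 1.028 × 1.054 × 1.018 × 1.013 ≈ 1.2459473812.
The nominal amount required is ₹290,760 scaled up by that factor.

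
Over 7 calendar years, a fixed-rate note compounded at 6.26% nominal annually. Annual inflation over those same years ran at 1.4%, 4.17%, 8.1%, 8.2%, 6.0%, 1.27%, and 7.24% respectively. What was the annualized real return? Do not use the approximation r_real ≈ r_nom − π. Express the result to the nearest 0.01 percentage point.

Cumulative inflation factor: 1.014 × 1.0417 × 1.081 × 1.082 × 1.060 × 1.0127 × 1.0724 ≈ 1.42225.
Nominal growth factor: 1.52964. Real growth factor = 1.52964 / 1.42225 ≈ 1.07550.
Annualized: 1.07550^(1/7) − 1 ≈ 0.01045.

1.05%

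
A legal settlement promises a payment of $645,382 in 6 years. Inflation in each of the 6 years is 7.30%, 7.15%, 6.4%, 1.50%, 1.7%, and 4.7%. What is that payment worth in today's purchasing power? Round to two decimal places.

Price-level factor over 6 years: 1.0730 × 1.0715 × 1.064 × 1.0150 × 1.017 × 1.047 ≈ 1.3221088190.
Purchasing power today: $645,382 divided by that factor.

$488,145.90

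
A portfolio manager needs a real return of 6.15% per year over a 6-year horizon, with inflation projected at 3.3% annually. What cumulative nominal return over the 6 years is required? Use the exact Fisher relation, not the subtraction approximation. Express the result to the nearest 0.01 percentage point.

Required annual nominal rate: (1+6.15%)(1+3.3%) − 1 = 9.65295%.
Cumulative over 6 years: (1 + 0.0965295)^6 − 1 ≈ 0.73829.

73.83%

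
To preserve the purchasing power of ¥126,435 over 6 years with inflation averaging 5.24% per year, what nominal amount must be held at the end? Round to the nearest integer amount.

Cumulative price-level factor: (1+5.24%)^6 ≈ 1.3585794355.
The nominal amount required is ¥126,435 scaled up by that factor.

¥171,772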